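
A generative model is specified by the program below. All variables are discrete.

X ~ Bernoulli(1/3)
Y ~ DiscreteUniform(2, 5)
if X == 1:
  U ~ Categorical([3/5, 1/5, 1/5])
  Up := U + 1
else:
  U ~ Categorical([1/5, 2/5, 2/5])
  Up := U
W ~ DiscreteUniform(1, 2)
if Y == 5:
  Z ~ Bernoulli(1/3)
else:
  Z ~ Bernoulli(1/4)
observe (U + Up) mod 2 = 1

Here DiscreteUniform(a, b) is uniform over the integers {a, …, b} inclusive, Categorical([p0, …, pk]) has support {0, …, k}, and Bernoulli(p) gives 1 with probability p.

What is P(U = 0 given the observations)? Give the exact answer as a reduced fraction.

Enumerate traces; 48 have nonzero weight after conditioning:
  (X=1, Y=2, U=0, W=1, Z=0) weight 3/160
  (X=1, Y=2, U=0, W=1, Z=1) weight 1/160
  (X=1, Y=2, U=0, W=2, Z=0) weight 3/160
  (X=1, Y=2, U=0, W=2, Z=1) weight 1/160
  (X=1, Y=2, U=1, W=1, Z=0) weight 1/160
  (X=1, Y=2, U=1, W=1, Z=1) weight 1/480
  (X=1, Y=2, U=1, W=2, Z=0) weight 1/160
  (X=1, Y=2, U=1, W=2, Z=1) weight 1/480
  (X=1, Y=2, U=2, W=1, Z=0) weight 1/160
  … 39 more
Group by U:
  weight(U=0) = 1/5
  weight(U=1) = 1/15
  weight(U=2) = 1/15
Total weight = 1/5 + 1/15 + 1/15 = 1/3
P(U=0 | obs) = 1/5 / 1/3 = 3/5
P(U=1 | obs) = 1/15 / 1/3 = 1/5
P(U=2 | obs) = 1/15 / 1/3 = 1/5

P(U = 0 | obs) = 3/5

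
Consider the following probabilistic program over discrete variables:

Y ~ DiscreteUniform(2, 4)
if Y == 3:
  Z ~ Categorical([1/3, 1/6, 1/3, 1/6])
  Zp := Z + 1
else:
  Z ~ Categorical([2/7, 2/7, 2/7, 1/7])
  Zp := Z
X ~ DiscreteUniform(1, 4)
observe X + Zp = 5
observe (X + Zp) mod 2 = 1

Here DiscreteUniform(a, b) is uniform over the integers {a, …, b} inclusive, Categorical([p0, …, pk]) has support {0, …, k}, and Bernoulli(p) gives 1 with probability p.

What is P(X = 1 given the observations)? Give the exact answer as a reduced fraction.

P(X = 1 | obs) = 7/102

Enumerate traces; 10 have nonzero weight after conditioning:
  (Y=2, Z=1, X=4) weight 1/42
  (Y=2, Z=2, X=3) weight 1/42
  (Y=2, Z=3, X=2) weight 1/84
  (Y=3, Z=0, X=4) weight 1/36
  (Y=3, Z=1, X=3) weight 1/72
  (Y=3, Z=2, X=2) weight 1/36
  (Y=3, Z=3, X=1) weight 1/72
  (Y=4, Z=1, X=4) weight 1/42
  … 2 more
Group by X:
  weight(X=1) = 1/72
  weight(X=2) = 13/252
  weight(X=3) = 31/504
  weight(X=4) = 19/252
Total weight = 1/72 + 13/252 + 31/504 + 19/252 = 17/84
P(X=1 | obs) = 1/72 / 17/84 = 7/102
P(X=2 | obs) = 13/252 / 17/84 = 13/51
P(X=3 | obs) = 31/504 / 17/84 = 31/102
P(X=4 | obs) = 19/252 / 17/84 = 19/51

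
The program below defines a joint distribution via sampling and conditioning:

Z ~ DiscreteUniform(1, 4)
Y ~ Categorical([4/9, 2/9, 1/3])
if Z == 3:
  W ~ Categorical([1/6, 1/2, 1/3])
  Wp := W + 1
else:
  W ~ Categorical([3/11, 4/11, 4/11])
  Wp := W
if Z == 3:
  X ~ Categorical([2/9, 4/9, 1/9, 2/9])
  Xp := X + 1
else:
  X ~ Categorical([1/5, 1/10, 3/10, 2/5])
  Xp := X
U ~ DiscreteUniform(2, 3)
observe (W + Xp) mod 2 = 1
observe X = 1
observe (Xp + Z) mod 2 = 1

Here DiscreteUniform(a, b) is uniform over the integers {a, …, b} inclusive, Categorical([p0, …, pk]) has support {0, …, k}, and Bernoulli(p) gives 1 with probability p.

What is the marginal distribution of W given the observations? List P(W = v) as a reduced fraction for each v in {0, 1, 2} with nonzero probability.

P(W=0) = 27/173, P(W=1) = 110/173, P(W=2) = 36/173

Enumerate traces; 30 have nonzero weight after conditioning:
  (Z=2, Y=0, W=0, X=1, U=2) weight 1/660
  (Z=2, Y=0, W=0, X=1, U=3) weight 1/660
  (Z=2, Y=0, W=2, X=1, U=2) weight 1/495
  (Z=2, Y=0, W=2, X=1, U=3) weight 1/495
  (Z=2, Y=1, W=0, X=1, U=2) weight 1/1320
  (Z=2, Y=1, W=0, X=1, U=3) weight 1/1320
  (Z=2, Y=1, W=2, X=1, U=2) weight 1/990
  (Z=2, Y=1, W=2, X=1, U=3) weight 1/990
  (Z=3, Y=0, W=1, X=1, U=2) weight 1/81
  … 21 more
Group by W:
  weight(W=0) = 3/220
  weight(W=1) = 1/18
  weight(W=2) = 1/55
Total weight = 3/220 + 1/18 + 1/55 = 173/1980
P(W=0 | obs) = 3/220 / 173/1980 = 27/173
P(W=1 | obs) = 1/18 / 173/1980 = 110/173
P(W=2 | obs) = 1/55 / 173/1980 = 36/173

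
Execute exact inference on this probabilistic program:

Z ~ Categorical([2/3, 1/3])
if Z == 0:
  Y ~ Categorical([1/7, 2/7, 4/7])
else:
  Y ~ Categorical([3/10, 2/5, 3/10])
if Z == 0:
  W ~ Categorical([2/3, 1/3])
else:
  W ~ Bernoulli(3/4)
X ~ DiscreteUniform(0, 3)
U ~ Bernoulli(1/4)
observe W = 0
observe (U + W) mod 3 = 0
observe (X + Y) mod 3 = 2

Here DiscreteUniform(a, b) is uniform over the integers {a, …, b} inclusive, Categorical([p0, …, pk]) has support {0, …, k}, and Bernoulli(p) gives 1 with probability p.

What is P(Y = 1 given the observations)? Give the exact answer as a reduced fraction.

Enumerate traces; 8 have nonzero weight after conditioning:
  (Z=0, Y=0, W=0, X=2, U=0) weight 1/84
  (Z=0, Y=1, W=0, X=1, U=0) weight 1/42
  (Z=0, Y=2, W=0, X=0, U=0) weight 1/21
  (Z=0, Y=2, W=0, X=3, U=0) weight 1/21
  (Z=1, Y=0, W=0, X=2, U=0) weight 3/640
  (Z=1, Y=1, W=0, X=1, U=0) weight 1/160
  (Z=1, Y=2, W=0, X=0, U=0) weight 3/640
  (Z=1, Y=2, W=0, X=3, U=0) weight 3/640
Group by Y:
  weight(Y=0) = 223/13440
  weight(Y=1) = 101/3360
  weight(Y=2) = 703/6720
Total weight = 223/13440 + 101/3360 + 703/6720 = 2033/13440
P(Y=0 | obs) = 223/13440 / 2033/13440 = 223/2033
P(Y=1 | obs) = 101/3360 / 2033/13440 = 404/2033
P(Y=2 | obs) = 703/6720 / 2033/13440 = 74/107

P(Y = 1 | obs) = 404/2033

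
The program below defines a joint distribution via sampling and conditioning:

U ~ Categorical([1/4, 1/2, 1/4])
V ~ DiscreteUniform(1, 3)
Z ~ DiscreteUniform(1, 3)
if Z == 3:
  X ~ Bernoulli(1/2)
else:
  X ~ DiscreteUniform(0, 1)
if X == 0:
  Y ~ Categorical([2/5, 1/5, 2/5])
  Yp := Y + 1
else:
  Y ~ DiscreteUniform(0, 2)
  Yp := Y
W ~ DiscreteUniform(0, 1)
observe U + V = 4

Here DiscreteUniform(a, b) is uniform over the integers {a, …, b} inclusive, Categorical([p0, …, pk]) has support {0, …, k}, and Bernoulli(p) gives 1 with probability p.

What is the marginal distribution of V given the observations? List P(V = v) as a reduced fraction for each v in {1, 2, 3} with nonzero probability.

Enumerate traces; 72 have nonzero weight after conditioning:
  (U=1, V=3, Z=1, X=0, Y=0, W=0) weight 1/180
  (U=1, V=3, Z=1, X=0, Y=0, W=1) weight 1/180
  (U=1, V=3, Z=1, X=0, Y=1, W=0) weight 1/360
  (U=1, V=3, Z=1, X=0, Y=1, W=1) weight 1/360
  (U=1, V=3, Z=1, X=0, Y=2, W=0) weight 1/180
  (U=1, V=3, Z=1, X=0, Y=2, W=1) weight 1/180
  (U=1, V=3, Z=1, X=1, Y=0, W=0) weight 1/216
  (U=1, V=3, Z=1, X=1, Y=0, W=1) weight 1/216
  (U=2, V=2, Z=1, X=0, Y=0, W=0) weight 1/360
  … 63 more
Group by V:
  weight(V=2) = 1/12
  weight(V=3) = 1/6
Total weight = 1/12 + 1/6 = 1/4
P(V=2 | obs) = 1/12 / 1/4 = 1/3
P(V=3 | obs) = 1/6 / 1/4 = 2/3

P(V=2) = 1/3, P(V=3) = 2/3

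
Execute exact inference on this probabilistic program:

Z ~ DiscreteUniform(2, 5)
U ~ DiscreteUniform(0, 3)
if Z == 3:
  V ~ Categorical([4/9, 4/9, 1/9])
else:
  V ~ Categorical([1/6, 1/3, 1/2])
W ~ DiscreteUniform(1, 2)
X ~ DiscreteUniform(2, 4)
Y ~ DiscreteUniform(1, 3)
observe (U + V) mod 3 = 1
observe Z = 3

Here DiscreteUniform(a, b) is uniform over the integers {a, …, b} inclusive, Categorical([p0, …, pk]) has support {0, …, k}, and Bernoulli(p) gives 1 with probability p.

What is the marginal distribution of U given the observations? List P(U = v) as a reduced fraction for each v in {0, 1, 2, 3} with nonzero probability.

Enumerate traces; 72 have nonzero weight after conditioning:
  (Z=3, U=0, V=1, W=1, X=2, Y=1) weight 1/648
  (Z=3, U=0, V=1, W=1, X=2, Y=2) weight 1/648
  (Z=3, U=0, V=1, W=1, X=2, Y=3) weight 1/648
  (Z=3, U=0, V=1, W=1, X=3, Y=1) weight 1/648
  (Z=3, U=0, V=1, W=1, X=3, Y=2) weight 1/648
  (Z=3, U=0, V=1, W=1, X=3, Y=3) weight 1/648
  (Z=3, U=0, V=1, W=1, X=4, Y=1) weight 1/648
  (Z=3, U=0, V=1, W=1, X=4, Y=2) weight 1/648
  (Z=3, U=1, V=0, W=1, X=2, Y=1) weight 1/648
  (Z=3, U=2, V=2, W=1, X=2, Y=1) weight 1/2592
  … 62 more
Group by U:
  weight(U=0) = 1/36
  weight(U=1) = 1/36
  weight(U=2) = 1/144
  weight(U=3) = 1/36
Total weight = 1/36 + 1/36 + 1/144 + 1/36 = 13/144
P(U=0 | obs) = 1/36 / 13/144 = 4/13
P(U=1 | obs) = 1/36 / 13/144 = 4/13
P(U=2 | obs) = 1/144 / 13/144 = 1/13
P(U=3 | obs) = 1/36 / 13/144 = 4/13

P(U=0) = 4/13, P(U=1) = 4/13, P(U=2) = 1/13, P(U=3) = 4/13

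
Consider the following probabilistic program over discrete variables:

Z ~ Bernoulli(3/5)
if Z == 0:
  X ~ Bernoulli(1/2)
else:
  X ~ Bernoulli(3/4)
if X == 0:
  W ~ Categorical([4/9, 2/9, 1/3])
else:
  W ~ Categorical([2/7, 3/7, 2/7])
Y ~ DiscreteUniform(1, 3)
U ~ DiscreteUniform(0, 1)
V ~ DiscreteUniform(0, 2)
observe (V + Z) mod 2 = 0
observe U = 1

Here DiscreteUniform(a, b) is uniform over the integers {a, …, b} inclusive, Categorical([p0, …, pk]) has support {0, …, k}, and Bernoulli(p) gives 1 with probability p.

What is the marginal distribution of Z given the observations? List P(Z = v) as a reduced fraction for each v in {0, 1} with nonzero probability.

P(Z=0) = 4/7, P(Z=1) = 3/7

Enumerate traces; 54 have nonzero weight after conditioning:
  (Z=0, X=0, W=0, Y=1, U=1, V=0) weight 2/405
  (Z=0, X=0, W=0, Y=1, U=1, V=2) weight 2/405
  (Z=0, X=0, W=0, Y=2, U=1, V=0) weight 2/405
  (Z=0, X=0, W=0, Y=2, U=1, V=2) weight 2/405
  (Z=0, X=0, W=0, Y=3, U=1, V=0) weight 2/405
  (Z=0, X=0, W=0, Y=3, U=1, V=2) weight 2/405
  (Z=0, X=0, W=1, Y=1, U=1, V=0) weight 1/405
  (Z=0, X=0, W=1, Y=1, U=1, V=2) weight 1/405
  (Z=1, X=0, W=0, Y=1, U=1, V=1) weight 1/270
  … 45 more
Group by Z:
  weight(Z=0) = 2/15
  weight(Z=1) = 1/10
Total weight = 2/15 + 1/10 = 7/30
P(Z=0 | obs) = 2/15 / 7/30 = 4/7
P(Z=1 | obs) = 1/10 / 7/30 = 3/7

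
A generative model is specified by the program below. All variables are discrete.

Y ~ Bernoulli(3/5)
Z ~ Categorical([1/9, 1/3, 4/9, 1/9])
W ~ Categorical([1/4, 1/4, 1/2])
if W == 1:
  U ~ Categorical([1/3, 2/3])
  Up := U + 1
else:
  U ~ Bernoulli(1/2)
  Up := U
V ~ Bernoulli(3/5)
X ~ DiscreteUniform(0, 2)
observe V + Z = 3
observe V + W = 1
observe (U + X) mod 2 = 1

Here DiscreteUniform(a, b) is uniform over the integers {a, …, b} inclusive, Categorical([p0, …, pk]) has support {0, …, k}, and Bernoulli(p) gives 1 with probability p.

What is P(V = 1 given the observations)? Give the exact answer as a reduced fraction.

P(V = 1 | obs) = 27/32

Enumerate traces; 12 have nonzero weight after conditioning:
  (Y=0, Z=2, W=0, U=0, V=1, X=1) weight 1/225
  (Y=0, Z=2, W=0, U=1, V=1, X=0) weight 1/225
  (Y=0, Z=2, W=0, U=1, V=1, X=2) weight 1/225
  (Y=0, Z=3, W=1, U=0, V=0, X=1) weight 1/2025
  (Y=0, Z=3, W=1, U=1, V=0, X=0) weight 2/2025
  (Y=0, Z=3, W=1, U=1, V=0, X=2) weight 2/2025
  (Y=1, Z=2, W=0, U=0, V=1, X=1) weight 1/150
  (Y=1, Z=2, W=0, U=1, V=1, X=0) weight 1/150
  … 4 more
Group by V:
  weight(V=0) = 1/162
  weight(V=1) = 1/30
Total weight = 1/162 + 1/30 = 16/405
P(V=0 | obs) = 1/162 / 16/405 = 5/32
P(V=1 | obs) = 1/30 / 16/405 = 27/32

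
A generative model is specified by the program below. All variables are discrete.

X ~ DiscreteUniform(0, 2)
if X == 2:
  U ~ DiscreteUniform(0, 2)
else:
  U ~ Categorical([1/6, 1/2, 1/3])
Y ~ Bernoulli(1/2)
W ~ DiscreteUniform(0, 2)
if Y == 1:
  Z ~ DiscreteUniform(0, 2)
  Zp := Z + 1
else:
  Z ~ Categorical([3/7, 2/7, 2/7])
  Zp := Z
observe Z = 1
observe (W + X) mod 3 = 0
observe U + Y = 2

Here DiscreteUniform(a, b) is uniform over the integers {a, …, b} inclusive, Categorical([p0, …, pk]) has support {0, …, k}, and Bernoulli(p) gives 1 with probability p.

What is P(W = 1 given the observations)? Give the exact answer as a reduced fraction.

P(W = 1 | obs) = 13/46

Enumerate traces; 6 have nonzero weight after conditioning:
  (X=0, U=1, Y=1, W=0, Z=1) weight 1/108
  (X=0, U=2, Y=0, W=0, Z=1) weight 1/189
  (X=1, U=1, Y=1, W=2, Z=1) weight 1/108
  (X=1, U=2, Y=0, W=2, Z=1) weight 1/189
  (X=2, U=1, Y=1, W=1, Z=1) weight 1/162
  (X=2, U=2, Y=0, W=1, Z=1) weight 1/189
Group by W:
  weight(W=0) = 11/756
  weight(W=1) = 13/1134
  weight(W=2) = 11/756
Total weight = 11/756 + 13/1134 + 11/756 = 23/567
P(W=0 | obs) = 11/756 / 23/567 = 33/92
P(W=1 | obs) = 13/1134 / 23/567 = 13/46
P(W=2 | obs) = 11/756 / 23/567 = 33/92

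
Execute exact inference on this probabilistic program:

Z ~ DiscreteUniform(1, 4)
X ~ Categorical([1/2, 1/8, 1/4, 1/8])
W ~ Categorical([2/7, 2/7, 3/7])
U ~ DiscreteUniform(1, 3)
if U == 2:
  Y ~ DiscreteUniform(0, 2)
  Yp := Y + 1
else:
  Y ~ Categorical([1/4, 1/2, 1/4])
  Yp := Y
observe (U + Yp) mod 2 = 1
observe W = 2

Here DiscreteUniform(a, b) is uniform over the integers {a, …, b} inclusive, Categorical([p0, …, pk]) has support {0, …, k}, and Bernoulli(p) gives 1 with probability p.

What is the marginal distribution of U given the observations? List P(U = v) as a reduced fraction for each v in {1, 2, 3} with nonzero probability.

P(U=1) = 3/10, P(U=2) = 2/5, P(U=3) = 3/10

Enumerate traces; 96 have nonzero weight after conditioning:
  (Z=1, X=0, W=2, U=1, Y=0) weight 1/224
  (Z=1, X=0, W=2, U=1, Y=2) weight 1/224
  (Z=1, X=0, W=2, U=2, Y=0) weight 1/168
  (Z=1, X=0, W=2, U=2, Y=2) weight 1/168
  (Z=1, X=0, W=2, U=3, Y=0) weight 1/224
  (Z=1, X=0, W=2, U=3, Y=2) weight 1/224
  (Z=1, X=1, W=2, U=1, Y=0) weight 1/896
  (Z=1, X=1, W=2, U=1, Y=2) weight 1/896
  … 88 more
Group by U:
  weight(U=1) = 1/14
  weight(U=2) = 2/21
  weight(U=3) = 1/14
Total weight = 1/14 + 2/21 + 1/14 = 5/21
P(U=1 | obs) = 1/14 / 5/21 = 3/10
P(U=2 | obs) = 2/21 / 5/21 = 2/5
P(U=3 | obs) = 1/14 / 5/21 = 3/10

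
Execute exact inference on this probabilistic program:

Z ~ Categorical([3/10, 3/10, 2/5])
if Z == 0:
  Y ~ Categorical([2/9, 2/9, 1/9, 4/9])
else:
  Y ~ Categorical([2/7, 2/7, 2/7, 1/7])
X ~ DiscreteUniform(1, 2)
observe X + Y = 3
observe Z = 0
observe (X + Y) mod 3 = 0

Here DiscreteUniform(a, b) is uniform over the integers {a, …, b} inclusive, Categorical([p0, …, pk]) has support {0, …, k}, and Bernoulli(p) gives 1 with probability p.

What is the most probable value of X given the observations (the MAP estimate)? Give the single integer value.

argmax_v P(X = v | obs) = 2

Enumerate traces; 2 have nonzero weight after conditioning:
  (Z=0, Y=1, X=2) weight 1/30
  (Z=0, Y=2, X=1) weight 1/60
Group by X:
  weight(X=1) = 1/60
  weight(X=2) = 1/30
Total weight = 1/60 + 1/30 = 1/20
P(X=1 | obs) = 1/60 / 1/20 = 1/3
P(X=2 | obs) = 1/30 / 1/20 = 2/3
argmax = 2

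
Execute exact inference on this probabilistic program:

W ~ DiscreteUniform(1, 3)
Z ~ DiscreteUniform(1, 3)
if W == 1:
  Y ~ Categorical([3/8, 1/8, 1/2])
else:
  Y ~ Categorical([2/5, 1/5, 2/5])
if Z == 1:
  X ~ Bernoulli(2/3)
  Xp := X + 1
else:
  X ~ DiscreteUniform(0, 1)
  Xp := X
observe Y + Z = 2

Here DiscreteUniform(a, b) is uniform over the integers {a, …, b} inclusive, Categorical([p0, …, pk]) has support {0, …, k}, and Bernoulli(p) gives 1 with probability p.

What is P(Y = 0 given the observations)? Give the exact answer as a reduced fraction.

P(Y = 0 | obs) = 47/68

Enumerate traces; 12 have nonzero weight after conditioning:
  (W=1, Z=1, Y=1, X=0) weight 1/216
  (W=1, Z=1, Y=1, X=1) weight 1/108
  (W=1, Z=2, Y=0, X=0) weight 1/48
  (W=1, Z=2, Y=0, X=1) weight 1/48
  (W=2, Z=1, Y=1, X=0) weight 1/135
  (W=2, Z=1, Y=1, X=1) weight 2/135
  (W=2, Z=2, Y=0, X=0) weight 1/45
  (W=2, Z=2, Y=0, X=1) weight 1/45
  … 4 more
Group by Y:
  weight(Y=0) = 47/360
  weight(Y=1) = 7/120
Total weight = 47/360 + 7/120 = 17/90
P(Y=0 | obs) = 47/360 / 17/90 = 47/68
P(Y=1 | obs) = 7/120 / 17/90 = 21/68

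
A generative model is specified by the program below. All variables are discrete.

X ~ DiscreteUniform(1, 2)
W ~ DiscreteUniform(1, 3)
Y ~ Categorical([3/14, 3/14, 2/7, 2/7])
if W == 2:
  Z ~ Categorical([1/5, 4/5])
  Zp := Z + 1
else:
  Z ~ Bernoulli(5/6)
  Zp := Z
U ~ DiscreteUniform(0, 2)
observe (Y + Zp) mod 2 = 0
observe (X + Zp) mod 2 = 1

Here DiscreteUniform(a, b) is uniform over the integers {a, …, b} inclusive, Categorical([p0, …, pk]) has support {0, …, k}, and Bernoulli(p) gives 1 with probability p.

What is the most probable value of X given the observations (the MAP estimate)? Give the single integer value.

Enumerate traces; 36 have nonzero weight after conditioning:
  (X=1, W=1, Y=0, Z=0, U=0) weight 1/504
  (X=1, W=1, Y=0, Z=0, U=1) weight 1/504
  (X=1, W=1, Y=0, Z=0, U=2) weight 1/504
  (X=1, W=1, Y=2, Z=0, U=0) weight 1/378
  (X=1, W=1, Y=2, Z=0, U=1) weight 1/378
  (X=1, W=1, Y=2, Z=0, U=2) weight 1/378
  (X=1, W=2, Y=0, Z=1, U=0) weight 1/105
  (X=1, W=2, Y=0, Z=1, U=1) weight 1/105
  (X=2, W=1, Y=1, Z=1, U=0) weight 5/504
  … 27 more
Group by X:
  weight(X=1) = 17/180
  weight(X=2) = 7/45
Total weight = 17/180 + 7/45 = 1/4
P(X=1 | obs) = 17/180 / 1/4 = 17/45
P(X=2 | obs) = 7/45 / 1/4 = 28/45
argmax = 2

argmax_v P(X = v | obs) = 2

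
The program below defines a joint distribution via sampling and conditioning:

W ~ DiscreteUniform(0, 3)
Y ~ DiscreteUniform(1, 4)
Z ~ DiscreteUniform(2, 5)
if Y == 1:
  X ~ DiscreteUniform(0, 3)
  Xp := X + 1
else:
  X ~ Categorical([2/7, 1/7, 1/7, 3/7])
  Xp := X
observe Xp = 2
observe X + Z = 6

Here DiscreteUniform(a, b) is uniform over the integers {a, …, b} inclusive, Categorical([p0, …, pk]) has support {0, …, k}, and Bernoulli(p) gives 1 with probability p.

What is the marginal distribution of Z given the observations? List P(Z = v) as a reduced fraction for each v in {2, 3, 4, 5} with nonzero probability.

P(Z=4) = 12/19, P(Z=5) = 7/19

Enumerate traces; 16 have nonzero weight after conditioning:
  (W=0, Y=1, Z=5, X=1) weight 1/256
  (W=0, Y=2, Z=4, X=2) weight 1/448
  (W=0, Y=3, Z=4, X=2) weight 1/448
  (W=0, Y=4, Z=4, X=2) weight 1/448
  (W=1, Y=1, Z=5, X=1) weight 1/256
  (W=1, Y=2, Z=4, X=2) weight 1/448
  (W=1, Y=3, Z=4, X=2) weight 1/448
  (W=1, Y=4, Z=4, X=2) weight 1/448
  … 8 more
Group by Z:
  weight(Z=4) = 3/112
  weight(Z=5) = 1/64
Total weight = 3/112 + 1/64 = 19/448
P(Z=4 | obs) = 3/112 / 19/448 = 12/19
P(Z=5 | obs) = 1/64 / 19/448 = 7/19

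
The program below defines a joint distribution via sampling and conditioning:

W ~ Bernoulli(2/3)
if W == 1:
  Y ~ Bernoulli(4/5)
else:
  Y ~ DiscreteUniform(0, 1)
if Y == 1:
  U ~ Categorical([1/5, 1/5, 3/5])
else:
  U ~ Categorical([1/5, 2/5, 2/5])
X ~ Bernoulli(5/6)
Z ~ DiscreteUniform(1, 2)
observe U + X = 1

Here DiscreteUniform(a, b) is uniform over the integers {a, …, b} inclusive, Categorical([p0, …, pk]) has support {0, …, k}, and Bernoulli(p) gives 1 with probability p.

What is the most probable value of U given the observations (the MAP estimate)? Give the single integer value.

Enumerate traces; 16 have nonzero weight after conditioning:
  (W=0, Y=0, U=0, X=1, Z=1) weight 1/72
  (W=0, Y=0, U=0, X=1, Z=2) weight 1/72
  (W=0, Y=0, U=1, X=0, Z=1) weight 1/180
  (W=0, Y=0, U=1, X=0, Z=2) weight 1/180
  (W=0, Y=1, U=0, X=1, Z=1) weight 1/72
  (W=0, Y=1, U=0, X=1, Z=2) weight 1/72
  (W=0, Y=1, U=1, X=0, Z=1) weight 1/360
  (W=0, Y=1, U=1, X=0, Z=2) weight 1/360
  … 8 more
Group by U:
  weight(U=0) = 1/6
  weight(U=1) = 13/300
Total weight = 1/6 + 13/300 = 21/100
P(U=0 | obs) = 1/6 / 21/100 = 50/63
P(U=1 | obs) = 13/300 / 21/100 = 13/63
argmax = 0

argmax_v P(U = v | obs) = 0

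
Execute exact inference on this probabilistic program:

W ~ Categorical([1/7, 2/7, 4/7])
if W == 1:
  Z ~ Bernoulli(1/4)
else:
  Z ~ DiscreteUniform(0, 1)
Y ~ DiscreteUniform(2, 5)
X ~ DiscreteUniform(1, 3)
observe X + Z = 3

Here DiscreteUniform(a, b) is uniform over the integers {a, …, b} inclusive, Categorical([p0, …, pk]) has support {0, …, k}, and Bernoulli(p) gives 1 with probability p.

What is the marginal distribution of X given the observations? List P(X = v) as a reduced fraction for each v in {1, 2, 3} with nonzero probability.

Enumerate traces; 24 have nonzero weight after conditioning:
  (W=0, Z=0, Y=2, X=3) weight 1/168
  (W=0, Z=0, Y=3, X=3) weight 1/168
  (W=0, Z=0, Y=4, X=3) weight 1/168
  (W=0, Z=0, Y=5, X=3) weight 1/168
  (W=0, Z=1, Y=2, X=2) weight 1/168
  (W=0, Z=1, Y=3, X=2) weight 1/168
  (W=0, Z=1, Y=4, X=2) weight 1/168
  (W=0, Z=1, Y=5, X=2) weight 1/168
  … 16 more
Group by X:
  weight(X=2) = 1/7
  weight(X=3) = 4/21
Total weight = 1/7 + 4/21 = 1/3
P(X=2 | obs) = 1/7 / 1/3 = 3/7
P(X=3 | obs) = 4/21 / 1/3 = 4/7

P(X=2) = 3/7, P(X=3) = 4/7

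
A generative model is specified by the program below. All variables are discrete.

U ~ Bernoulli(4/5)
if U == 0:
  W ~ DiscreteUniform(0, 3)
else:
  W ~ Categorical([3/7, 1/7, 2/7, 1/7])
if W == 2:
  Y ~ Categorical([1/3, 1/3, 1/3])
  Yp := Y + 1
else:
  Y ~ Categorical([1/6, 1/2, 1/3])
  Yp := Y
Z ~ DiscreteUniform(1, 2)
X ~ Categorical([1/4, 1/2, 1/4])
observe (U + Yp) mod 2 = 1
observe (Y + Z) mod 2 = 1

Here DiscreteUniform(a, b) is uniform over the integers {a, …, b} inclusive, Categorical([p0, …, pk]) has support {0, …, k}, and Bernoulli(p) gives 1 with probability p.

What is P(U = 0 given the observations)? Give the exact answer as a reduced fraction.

Enumerate traces; 36 have nonzero weight after conditioning:
  (U=0, W=0, Y=1, Z=2, X=0) weight 1/320
  (U=0, W=0, Y=1, Z=2, X=1) weight 1/160
  (U=0, W=0, Y=1, Z=2, X=2) weight 1/320
  (U=0, W=1, Y=1, Z=2, X=0) weight 1/320
  (U=0, W=1, Y=1, Z=2, X=1) weight 1/160
  (U=0, W=1, Y=1, Z=2, X=2) weight 1/320
  (U=0, W=2, Y=0, Z=1, X=0) weight 1/480
  (U=0, W=2, Y=0, Z=1, X=1) weight 1/240
  (U=1, W=0, Y=0, Z=1, X=0) weight 1/140
  … 27 more
Group by U:
  weight(U=0) = 13/240
  weight(U=1) = 19/105
Total weight = 13/240 + 19/105 = 79/336
P(U=0 | obs) = 13/240 / 79/336 = 91/395
P(U=1 | obs) = 19/105 / 79/336 = 304/395

P(U = 0 | obs) = 91/395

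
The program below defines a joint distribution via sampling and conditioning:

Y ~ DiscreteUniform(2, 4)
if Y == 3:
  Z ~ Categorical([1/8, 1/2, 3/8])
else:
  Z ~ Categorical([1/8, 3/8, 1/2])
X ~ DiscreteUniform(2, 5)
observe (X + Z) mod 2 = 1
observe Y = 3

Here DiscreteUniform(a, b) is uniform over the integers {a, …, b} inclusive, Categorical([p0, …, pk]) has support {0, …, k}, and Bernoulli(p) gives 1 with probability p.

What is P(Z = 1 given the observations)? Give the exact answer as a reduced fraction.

P(Z = 1 | obs) = 1/2

Enumerate traces; 6 have nonzero weight after conditioning:
  (Y=3, Z=0, X=3) weight 1/96
  (Y=3, Z=0, X=5) weight 1/96
  (Y=3, Z=1, X=2) weight 1/24
  (Y=3, Z=1, X=4) weight 1/24
  (Y=3, Z=2, X=3) weight 1/32
  (Y=3, Z=2, X=5) weight 1/32
Group by Z:
  weight(Z=0) = 1/48
  weight(Z=1) = 1/12
  weight(Z=2) = 1/16
Total weight = 1/48 + 1/12 + 1/16 = 1/6
P(Z=0 | obs) = 1/48 / 1/6 = 1/8
P(Z=1 | obs) = 1/12 / 1/6 = 1/2
P(Z=2 | obs) = 1/16 / 1/6 = 3/8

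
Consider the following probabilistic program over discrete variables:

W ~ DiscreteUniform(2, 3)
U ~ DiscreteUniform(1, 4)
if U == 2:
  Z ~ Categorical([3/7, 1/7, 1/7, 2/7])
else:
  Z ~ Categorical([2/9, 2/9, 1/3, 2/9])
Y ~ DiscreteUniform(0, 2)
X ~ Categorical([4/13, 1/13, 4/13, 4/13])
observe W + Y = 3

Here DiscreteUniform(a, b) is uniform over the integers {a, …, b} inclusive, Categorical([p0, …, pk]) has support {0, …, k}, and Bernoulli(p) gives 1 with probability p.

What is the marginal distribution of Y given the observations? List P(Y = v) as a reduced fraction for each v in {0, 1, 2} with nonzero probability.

P(Y=0) = 1/2, P(Y=1) = 1/2

Enumerate traces; 128 have nonzero weight after conditioning:
  (W=2, U=1, Z=0, Y=1, X=0) weight 1/351
  (W=2, U=1, Z=0, Y=1, X=1) weight 1/1404
  (W=2, U=1, Z=0, Y=1, X=2) weight 1/351
  (W=2, U=1, Z=0, Y=1, X=3) weight 1/351
  (W=2, U=1, Z=1, Y=1, X=0) weight 1/351
  (W=2, U=1, Z=1, Y=1, X=1) weight 1/1404
  (W=2, U=1, Z=1, Y=1, X=2) weight 1/351
  (W=2, U=1, Z=1, Y=1, X=3) weight 1/351
  (W=3, U=1, Z=0, Y=0, X=0) weight 1/351
  … 119 more
Group by Y:
  weight(Y=0) = 1/6
  weight(Y=1) = 1/6
Total weight = 1/6 + 1/6 = 1/3
P(Y=0 | obs) = 1/6 / 1/3 = 1/2
P(Y=1 | obs) = 1/6 / 1/3 = 1/2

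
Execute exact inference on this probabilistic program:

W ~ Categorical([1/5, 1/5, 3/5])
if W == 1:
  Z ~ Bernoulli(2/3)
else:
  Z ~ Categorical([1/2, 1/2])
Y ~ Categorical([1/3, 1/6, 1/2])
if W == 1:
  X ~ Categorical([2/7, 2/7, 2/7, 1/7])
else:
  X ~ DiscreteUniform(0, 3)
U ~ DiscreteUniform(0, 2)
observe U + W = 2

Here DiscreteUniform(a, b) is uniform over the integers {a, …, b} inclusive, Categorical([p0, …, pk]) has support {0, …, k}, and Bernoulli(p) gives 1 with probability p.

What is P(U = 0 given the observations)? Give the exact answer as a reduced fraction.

P(U = 0 | obs) = 3/5

Enumerate traces; 72 have nonzero weight after conditioning:
  (W=0, Z=0, Y=0, X=0, U=2) weight 1/360
  (W=0, Z=0, Y=0, X=1, U=2) weight 1/360
  (W=0, Z=0, Y=0, X=2, U=2) weight 1/360
  (W=0, Z=0, Y=0, X=3, U=2) weight 1/360
  (W=0, Z=0, Y=1, X=0, U=2) weight 1/720
  (W=0, Z=0, Y=1, X=1, U=2) weight 1/720
  (W=0, Z=0, Y=1, X=2, U=2) weight 1/720
  (W=0, Z=0, Y=1, X=3, U=2) weight 1/720
  (W=1, Z=0, Y=0, X=0, U=1) weight 2/945
  (W=2, Z=0, Y=0, X=0, U=0) weight 1/120
  … 62 more
Group by U:
  weight(U=0) = 1/5
  weight(U=1) = 1/15
  weight(U=2) = 1/15
Total weight = 1/5 + 1/15 + 1/15 = 1/3
P(U=0 | obs) = 1/5 / 1/3 = 3/5
P(U=1 | obs) = 1/15 / 1/3 = 1/5
P(U=2 | obs) = 1/15 / 1/3 = 1/5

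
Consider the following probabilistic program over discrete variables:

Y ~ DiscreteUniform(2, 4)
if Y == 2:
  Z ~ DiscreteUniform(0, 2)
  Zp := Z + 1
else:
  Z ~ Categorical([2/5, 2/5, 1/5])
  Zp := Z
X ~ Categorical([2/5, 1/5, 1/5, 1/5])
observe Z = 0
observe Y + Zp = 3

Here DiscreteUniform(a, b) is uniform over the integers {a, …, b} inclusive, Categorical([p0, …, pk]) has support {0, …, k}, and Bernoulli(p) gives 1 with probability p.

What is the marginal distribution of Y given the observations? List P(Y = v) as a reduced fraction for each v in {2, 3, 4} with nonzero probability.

P(Y=2) = 5/11, P(Y=3) = 6/11

Enumerate traces; 8 have nonzero weight after conditioning:
  (Y=2, Z=0, X=0) weight 2/45
  (Y=2, Z=0, X=1) weight 1/45
  (Y=2, Z=0, X=2) weight 1/45
  (Y=2, Z=0, X=3) weight 1/45
  (Y=3, Z=0, X=0) weight 4/75
  (Y=3, Z=0, X=1) weight 2/75
  (Y=3, Z=0, X=2) weight 2/75
  (Y=3, Z=0, X=3) weight 2/75
Group by Y:
  weight(Y=2) = 1/9
  weight(Y=3) = 2/15
Total weight = 1/9 + 2/15 = 11/45
P(Y=2 | obs) = 1/9 / 11/45 = 5/11
P(Y=3 | obs) = 2/15 / 11/45 = 6/11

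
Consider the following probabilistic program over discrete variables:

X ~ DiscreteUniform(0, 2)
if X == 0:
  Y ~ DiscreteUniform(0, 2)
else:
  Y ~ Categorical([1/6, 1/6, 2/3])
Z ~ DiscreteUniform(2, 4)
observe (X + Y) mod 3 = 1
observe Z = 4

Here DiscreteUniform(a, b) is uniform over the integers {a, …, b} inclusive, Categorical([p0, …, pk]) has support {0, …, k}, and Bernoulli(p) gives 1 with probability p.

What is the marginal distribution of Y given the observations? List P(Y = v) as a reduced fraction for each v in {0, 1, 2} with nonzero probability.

Enumerate traces; 3 have nonzero weight after conditioning:
  (X=0, Y=1, Z=4) weight 1/27
  (X=1, Y=0, Z=4) weight 1/54
  (X=2, Y=2, Z=4) weight 2/27
Group by Y:
  weight(Y=0) = 1/54
  weight(Y=1) = 1/27
  weight(Y=2) = 2/27
Total weight = 1/54 + 1/27 + 2/27 = 7/54
P(Y=0 | obs) = 1/54 / 7/54 = 1/7
P(Y=1 | obs) = 1/27 / 7/54 = 2/7
P(Y=2 | obs) = 2/27 / 7/54 = 4/7

P(Y=0) = 1/7, P(Y=1) = 2/7, P(Y=2) = 4/7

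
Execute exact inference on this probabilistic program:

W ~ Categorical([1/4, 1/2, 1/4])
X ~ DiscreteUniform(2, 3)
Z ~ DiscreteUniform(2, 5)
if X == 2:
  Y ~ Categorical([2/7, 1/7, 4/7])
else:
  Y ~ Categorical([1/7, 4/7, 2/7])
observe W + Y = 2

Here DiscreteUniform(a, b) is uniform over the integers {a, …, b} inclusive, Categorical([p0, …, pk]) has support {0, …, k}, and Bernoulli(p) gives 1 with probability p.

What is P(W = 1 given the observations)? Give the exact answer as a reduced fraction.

P(W = 1 | obs) = 10/19

Enumerate traces; 24 have nonzero weight after conditioning:
  (W=0, X=2, Z=2, Y=2) weight 1/56
  (W=0, X=2, Z=3, Y=2) weight 1/56
  (W=0, X=2, Z=4, Y=2) weight 1/56
  (W=0, X=2, Z=5, Y=2) weight 1/56
  (W=0, X=3, Z=2, Y=2) weight 1/112
  (W=0, X=3, Z=3, Y=2) weight 1/112
  (W=0, X=3, Z=4, Y=2) weight 1/112
  (W=0, X=3, Z=5, Y=2) weight 1/112
  (W=1, X=2, Z=2, Y=1) weight 1/112
  (W=2, X=2, Z=2, Y=0) weight 1/112
  … 14 more
Group by W:
  weight(W=0) = 3/28
  weight(W=1) = 5/28
  weight(W=2) = 3/56
Total weight = 3/28 + 5/28 + 3/56 = 19/56
P(W=0 | obs) = 3/28 / 19/56 = 6/19
P(W=1 | obs) = 5/28 / 19/56 = 10/19
P(W=2 | obs) = 3/56 / 19/56 = 3/19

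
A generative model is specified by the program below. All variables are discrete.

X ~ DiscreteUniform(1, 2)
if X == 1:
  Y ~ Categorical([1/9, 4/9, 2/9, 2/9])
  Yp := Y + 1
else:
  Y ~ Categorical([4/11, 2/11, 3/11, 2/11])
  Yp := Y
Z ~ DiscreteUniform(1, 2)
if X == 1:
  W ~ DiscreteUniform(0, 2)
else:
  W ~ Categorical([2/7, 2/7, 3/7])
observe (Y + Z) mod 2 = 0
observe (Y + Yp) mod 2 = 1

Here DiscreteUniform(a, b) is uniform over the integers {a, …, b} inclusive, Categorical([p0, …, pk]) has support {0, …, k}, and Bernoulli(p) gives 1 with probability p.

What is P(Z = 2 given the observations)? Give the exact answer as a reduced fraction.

P(Z = 2 | obs) = 1/3

Enumerate traces; 12 have nonzero weight after conditioning:
  (X=1, Y=0, Z=2, W=0) weight 1/108
  (X=1, Y=0, Z=2, W=1) weight 1/108
  (X=1, Y=0, Z=2, W=2) weight 1/108
  (X=1, Y=1, Z=1, W=0) weight 1/27
  (X=1, Y=1, Z=1, W=1) weight 1/27
  (X=1, Y=1, Z=1, W=2) weight 1/27
  (X=1, Y=2, Z=2, W=0) weight 1/54
  (X=1, Y=2, Z=2, W=1) weight 1/54
  … 4 more
Group by Z:
  weight(Z=1) = 1/6
  weight(Z=2) = 1/12
Total weight = 1/6 + 1/12 = 1/4
P(Z=1 | obs) = 1/6 / 1/4 = 2/3
P(Z=2 | obs) = 1/12 / 1/4 = 1/3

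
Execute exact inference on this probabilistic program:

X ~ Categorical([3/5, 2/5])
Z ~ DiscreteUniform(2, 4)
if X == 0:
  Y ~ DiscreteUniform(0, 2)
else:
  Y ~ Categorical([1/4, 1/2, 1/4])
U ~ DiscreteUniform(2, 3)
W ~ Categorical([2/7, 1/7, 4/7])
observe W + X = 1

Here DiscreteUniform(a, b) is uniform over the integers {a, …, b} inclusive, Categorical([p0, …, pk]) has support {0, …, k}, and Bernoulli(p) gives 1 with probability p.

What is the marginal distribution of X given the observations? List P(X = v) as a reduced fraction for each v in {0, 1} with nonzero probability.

Enumerate traces; 36 have nonzero weight after conditioning:
  (X=0, Z=2, Y=0, U=2, W=1) weight 1/210
  (X=0, Z=2, Y=0, U=3, W=1) weight 1/210
  (X=0, Z=2, Y=1, U=2, W=1) weight 1/210
  (X=0, Z=2, Y=1, U=3, W=1) weight 1/210
  (X=0, Z=2, Y=2, U=2, W=1) weight 1/210
  (X=0, Z=2, Y=2, U=3, W=1) weight 1/210
  (X=0, Z=3, Y=0, U=2, W=1) weight 1/210
  (X=0, Z=3, Y=0, U=3, W=1) weight 1/210
  (X=1, Z=2, Y=0, U=2, W=0) weight 1/210
  … 27 more
Group by X:
  weight(X=0) = 3/35
  weight(X=1) = 4/35
Total weight = 3/35 + 4/35 = 1/5
P(X=0 | obs) = 3/35 / 1/5 = 3/7
P(X=1 | obs) = 4/35 / 1/5 = 4/7

P(X=0) = 3/7, P(X=1) = 4/7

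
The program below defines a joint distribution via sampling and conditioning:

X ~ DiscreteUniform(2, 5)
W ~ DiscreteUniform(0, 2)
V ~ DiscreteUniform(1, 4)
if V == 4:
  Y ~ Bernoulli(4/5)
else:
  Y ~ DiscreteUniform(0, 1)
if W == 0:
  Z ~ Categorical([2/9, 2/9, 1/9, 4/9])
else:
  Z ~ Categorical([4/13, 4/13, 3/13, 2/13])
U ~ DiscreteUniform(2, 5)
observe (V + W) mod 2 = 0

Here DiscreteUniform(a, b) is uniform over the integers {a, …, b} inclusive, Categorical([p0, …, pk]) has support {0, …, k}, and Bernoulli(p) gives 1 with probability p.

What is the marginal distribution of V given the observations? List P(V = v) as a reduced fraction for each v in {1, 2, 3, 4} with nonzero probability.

P(V=1) = 1/6, P(V=2) = 1/3, P(V=3) = 1/6, P(V=4) = 1/3

Enumerate traces; 768 have nonzero weight after conditioning:
  (X=2, W=0, V=2, Y=0, Z=0, U=2) weight 1/1728
  (X=2, W=0, V=2, Y=0, Z=0, U=3) weight 1/1728
  (X=2, W=0, V=2, Y=0, Z=0, U=4) weight 1/1728
  (X=2, W=0, V=2, Y=0, Z=0, U=5) weight 1/1728
  (X=2, W=0, V=2, Y=0, Z=1, U=2) weight 1/1728
  (X=2, W=0, V=2, Y=0, Z=1, U=3) weight 1/1728
  (X=2, W=0, V=2, Y=0, Z=1, U=4) weight 1/1728
  (X=2, W=0, V=2, Y=0, Z=1, U=5) weight 1/1728
  (X=2, W=0, V=4, Y=0, Z=0, U=2) weight 1/4320
  (X=2, W=1, V=1, Y=0, Z=0, U=2) weight 1/1248
  … 758 more
Group by V:
  weight(V=1) = 1/12
  weight(V=2) = 1/6
  weight(V=3) = 1/12
  weight(V=4) = 1/6
Total weight = 1/12 + 1/6 + 1/12 + 1/6 = 1/2
P(V=1 | obs) = 1/12 / 1/2 = 1/6
P(V=2 | obs) = 1/6 / 1/2 = 1/3
P(V=3 | obs) = 1/12 / 1/2 = 1/6
P(V=4 | obs) = 1/6 / 1/2 = 1/3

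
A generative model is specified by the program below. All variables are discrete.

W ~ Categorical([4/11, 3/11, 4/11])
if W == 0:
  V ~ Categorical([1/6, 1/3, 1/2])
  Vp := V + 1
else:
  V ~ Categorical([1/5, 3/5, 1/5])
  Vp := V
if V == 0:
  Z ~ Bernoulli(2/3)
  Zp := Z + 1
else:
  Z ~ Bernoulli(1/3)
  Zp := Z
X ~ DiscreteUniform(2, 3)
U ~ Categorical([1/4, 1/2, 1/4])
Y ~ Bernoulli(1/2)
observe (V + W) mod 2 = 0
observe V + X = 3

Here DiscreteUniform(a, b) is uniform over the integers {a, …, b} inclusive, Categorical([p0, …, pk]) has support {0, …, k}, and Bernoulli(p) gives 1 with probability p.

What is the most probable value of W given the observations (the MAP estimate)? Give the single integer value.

Enumerate traces; 36 have nonzero weight after conditioning:
  (W=0, V=0, Z=0, X=3, U=0, Y=0) weight 1/792
  (W=0, V=0, Z=0, X=3, U=0, Y=1) weight 1/792
  (W=0, V=0, Z=0, X=3, U=1, Y=0) weight 1/396
  (W=0, V=0, Z=0, X=3, U=1, Y=1) weight 1/396
  (W=0, V=0, Z=0, X=3, U=2, Y=0) weight 1/792
  (W=0, V=0, Z=0, X=3, U=2, Y=1) weight 1/792
  (W=0, V=0, Z=1, X=3, U=0, Y=0) weight 1/396
  (W=0, V=0, Z=1, X=3, U=0, Y=1) weight 1/396
  (W=1, V=1, Z=0, X=2, U=0, Y=0) weight 3/440
  (W=2, V=0, Z=0, X=3, U=0, Y=0) weight 1/660
  … 26 more
Group by W:
  weight(W=0) = 1/33
  weight(W=1) = 9/110
  weight(W=2) = 2/55
Total weight = 1/33 + 9/110 + 2/55 = 49/330
P(W=0 | obs) = 1/33 / 49/330 = 10/49
P(W=1 | obs) = 9/110 / 49/330 = 27/49
P(W=2 | obs) = 2/55 / 49/330 = 12/49
argmax = 1

argmax_v P(W = v | obs) = 1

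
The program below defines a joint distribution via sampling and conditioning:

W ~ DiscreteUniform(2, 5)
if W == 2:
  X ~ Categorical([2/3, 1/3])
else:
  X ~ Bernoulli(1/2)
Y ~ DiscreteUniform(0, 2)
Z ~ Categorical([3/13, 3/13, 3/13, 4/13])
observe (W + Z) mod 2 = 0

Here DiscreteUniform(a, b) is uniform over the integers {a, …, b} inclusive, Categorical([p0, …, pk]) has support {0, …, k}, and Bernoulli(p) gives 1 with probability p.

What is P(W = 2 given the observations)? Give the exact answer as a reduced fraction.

Enumerate traces; 48 have nonzero weight after conditioning:
  (W=2, X=0, Y=0, Z=0) weight 1/78
  (W=2, X=0, Y=0, Z=2) weight 1/78
  (W=2, X=0, Y=1, Z=0) weight 1/78
  (W=2, X=0, Y=1, Z=2) weight 1/78
  (W=2, X=0, Y=2, Z=0) weight 1/78
  (W=2, X=0, Y=2, Z=2) weight 1/78
  (W=2, X=1, Y=0, Z=0) weight 1/156
  (W=2, X=1, Y=0, Z=2) weight 1/156
  (W=3, X=0, Y=0, Z=1) weight 1/104
  (W=4, X=0, Y=0, Z=0) weight 1/104
  … 38 more
Group by W:
  weight(W=2) = 3/26
  weight(W=3) = 7/52
  weight(W=4) = 3/26
  weight(W=5) = 7/52
Total weight = 3/26 + 7/52 + 3/26 + 7/52 = 1/2
P(W=2 | obs) = 3/26 / 1/2 = 3/13
P(W=3 | obs) = 7/52 / 1/2 = 7/26
P(W=4 | obs) = 3/26 / 1/2 = 3/13
P(W=5 | obs) = 7/52 / 1/2 = 7/26

P(W = 2 | obs) = 3/13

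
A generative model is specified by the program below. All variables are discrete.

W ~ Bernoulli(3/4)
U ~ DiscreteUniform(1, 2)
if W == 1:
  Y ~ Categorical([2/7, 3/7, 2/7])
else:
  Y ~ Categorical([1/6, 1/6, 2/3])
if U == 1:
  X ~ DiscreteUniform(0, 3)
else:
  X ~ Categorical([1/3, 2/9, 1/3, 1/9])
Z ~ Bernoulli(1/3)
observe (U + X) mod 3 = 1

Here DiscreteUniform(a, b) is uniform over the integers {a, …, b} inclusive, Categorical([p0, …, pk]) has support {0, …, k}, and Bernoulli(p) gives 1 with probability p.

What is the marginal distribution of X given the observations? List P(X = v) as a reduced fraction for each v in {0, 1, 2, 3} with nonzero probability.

P(X=0) = 3/10, P(X=2) = 2/5, P(X=3) = 3/10

Enumerate traces; 36 have nonzero weight after conditioning:
  (W=0, U=1, Y=0, X=0, Z=0) weight 1/288
  (W=0, U=1, Y=0, X=0, Z=1) weight 1/576
  (W=0, U=1, Y=0, X=3, Z=0) weight 1/288
  (W=0, U=1, Y=0, X=3, Z=1) weight 1/576
  (W=0, U=1, Y=1, X=0, Z=0) weight 1/288
  (W=0, U=1, Y=1, X=0, Z=1) weight 1/576
  (W=0, U=1, Y=1, X=3, Z=0) weight 1/288
  (W=0, U=1, Y=1, X=3, Z=1) weight 1/576
  (W=0, U=2, Y=0, X=2, Z=0) weight 1/216
  … 27 more
Group by X:
  weight(X=0) = 1/8
  weight(X=2) = 1/6
  weight(X=3) = 1/8
Total weight = 1/8 + 1/6 + 1/8 = 5/12
P(X=0 | obs) = 1/8 / 5/12 = 3/10
P(X=2 | obs) = 1/6 / 5/12 = 2/5
P(X=3 | obs) = 1/8 / 5/12 = 3/10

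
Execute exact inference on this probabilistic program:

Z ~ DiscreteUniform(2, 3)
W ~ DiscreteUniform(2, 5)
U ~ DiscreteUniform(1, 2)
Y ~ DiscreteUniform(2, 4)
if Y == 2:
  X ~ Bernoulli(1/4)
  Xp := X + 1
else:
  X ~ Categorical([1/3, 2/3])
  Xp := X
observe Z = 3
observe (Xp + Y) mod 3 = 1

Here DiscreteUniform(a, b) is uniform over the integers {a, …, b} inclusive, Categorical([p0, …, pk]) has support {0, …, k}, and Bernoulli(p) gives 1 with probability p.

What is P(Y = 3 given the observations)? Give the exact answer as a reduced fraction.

P(Y = 3 | obs) = 8/15

Enumerate traces; 24 have nonzero weight after conditioning:
  (Z=3, W=2, U=1, Y=2, X=1) weight 1/192
  (Z=3, W=2, U=1, Y=3, X=1) weight 1/72
  (Z=3, W=2, U=1, Y=4, X=0) weight 1/144
  (Z=3, W=2, U=2, Y=2, X=1) weight 1/192
  (Z=3, W=2, U=2, Y=3, X=1) weight 1/72
  (Z=3, W=2, U=2, Y=4, X=0) weight 1/144
  (Z=3, W=3, U=1, Y=2, X=1) weight 1/192
  (Z=3, W=3, U=1, Y=3, X=1) weight 1/72
  … 16 more
Group by Y:
  weight(Y=2) = 1/24
  weight(Y=3) = 1/9
  weight(Y=4) = 1/18
Total weight = 1/24 + 1/9 + 1/18 = 5/24
P(Y=2 | obs) = 1/24 / 5/24 = 1/5
P(Y=3 | obs) = 1/9 / 5/24 = 8/15
P(Y=4 | obs) = 1/18 / 5/24 = 4/15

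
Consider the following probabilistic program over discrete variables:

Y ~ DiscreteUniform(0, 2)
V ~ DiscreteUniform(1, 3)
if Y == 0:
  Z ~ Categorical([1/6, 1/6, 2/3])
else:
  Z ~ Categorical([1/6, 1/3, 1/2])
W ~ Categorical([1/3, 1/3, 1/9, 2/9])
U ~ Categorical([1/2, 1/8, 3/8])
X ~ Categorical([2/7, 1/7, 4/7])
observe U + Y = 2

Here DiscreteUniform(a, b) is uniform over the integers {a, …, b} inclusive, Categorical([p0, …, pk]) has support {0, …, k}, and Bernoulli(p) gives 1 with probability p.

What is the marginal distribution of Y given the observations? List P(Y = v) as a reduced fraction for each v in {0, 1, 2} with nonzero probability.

P(Y=0) = 3/8, P(Y=1) = 1/8, P(Y=2) = 1/2

Enumerate traces; 324 have nonzero weight after conditioning:
  (Y=0, V=1, Z=0, W=0, U=2, X=0) weight 1/1512
  (Y=0, V=1, Z=0, W=0, U=2, X=1) weight 1/3024
  (Y=0, V=1, Z=0, W=0, U=2, X=2) weight 1/756
  (Y=0, V=1, Z=0, W=1, U=2, X=0) weight 1/1512
  (Y=0, V=1, Z=0, W=1, U=2, X=1) weight 1/3024
  (Y=0, V=1, Z=0, W=1, U=2, X=2) weight 1/756
  (Y=0, V=1, Z=0, W=2, U=2, X=0) weight 1/4536
  (Y=0, V=1, Z=0, W=2, U=2, X=1) weight 1/9072
  (Y=1, V=1, Z=0, W=0, U=1, X=0) weight 1/4536
  (Y=2, V=1, Z=0, W=0, U=0, X=0) weight 1/1134
  … 314 more
Group by Y:
  weight(Y=0) = 1/8
  weight(Y=1) = 1/24
  weight(Y=2) = 1/6
Total weight = 1/8 + 1/24 + 1/6 = 1/3
P(Y=0 | obs) = 1/8 / 1/3 = 3/8
P(Y=1 | obs) = 1/24 / 1/3 = 1/8
P(Y=2 | obs) = 1/6 / 1/3 = 1/2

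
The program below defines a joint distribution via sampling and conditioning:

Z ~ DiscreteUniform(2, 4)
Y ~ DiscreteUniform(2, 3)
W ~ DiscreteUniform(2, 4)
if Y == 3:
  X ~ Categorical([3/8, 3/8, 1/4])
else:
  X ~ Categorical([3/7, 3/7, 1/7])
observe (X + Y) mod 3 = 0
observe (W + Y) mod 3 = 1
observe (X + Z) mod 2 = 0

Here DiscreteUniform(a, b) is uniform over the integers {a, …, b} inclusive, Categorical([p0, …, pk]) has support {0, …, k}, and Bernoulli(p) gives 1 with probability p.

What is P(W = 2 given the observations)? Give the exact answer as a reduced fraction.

Enumerate traces; 3 have nonzero weight after conditioning:
  (Z=2, Y=3, W=4, X=0) weight 1/48
  (Z=3, Y=2, W=2, X=1) weight 1/42
  (Z=4, Y=3, W=4, X=0) weight 1/48
Group by W:
  weight(W=2) = 1/42
  weight(W=4) = 1/24
Total weight = 1/42 + 1/24 = 11/168
P(W=2 | obs) = 1/42 / 11/168 = 4/11
P(W=4 | obs) = 1/24 / 11/168 = 7/11

P(W = 2 | obs) = 4/11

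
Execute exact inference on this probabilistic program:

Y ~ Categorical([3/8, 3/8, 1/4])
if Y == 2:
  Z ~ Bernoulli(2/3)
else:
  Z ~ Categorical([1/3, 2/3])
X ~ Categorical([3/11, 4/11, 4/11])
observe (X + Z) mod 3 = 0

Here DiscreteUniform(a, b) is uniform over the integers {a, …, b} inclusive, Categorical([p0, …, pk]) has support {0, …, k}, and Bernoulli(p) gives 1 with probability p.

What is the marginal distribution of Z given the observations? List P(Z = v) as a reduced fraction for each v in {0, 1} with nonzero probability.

Enumerate traces; 6 have nonzero weight after conditioning:
  (Y=0, Z=0, X=0) weight 3/88
  (Y=0, Z=1, X=2) weight 1/11
  (Y=1, Z=0, X=0) weight 3/88
  (Y=1, Z=1, X=2) weight 1/11
  (Y=2, Z=0, X=0) weight 1/44
  (Y=2, Z=1, X=2) weight 2/33
Group by Z:
  weight(Z=0) = 1/11
  weight(Z=1) = 8/33
Total weight = 1/11 + 8/33 = 1/3
P(Z=0 | obs) = 1/11 / 1/3 = 3/11
P(Z=1 | obs) = 8/33 / 1/3 = 8/11

P(Z=0) = 3/11, P(Z=1) = 8/11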